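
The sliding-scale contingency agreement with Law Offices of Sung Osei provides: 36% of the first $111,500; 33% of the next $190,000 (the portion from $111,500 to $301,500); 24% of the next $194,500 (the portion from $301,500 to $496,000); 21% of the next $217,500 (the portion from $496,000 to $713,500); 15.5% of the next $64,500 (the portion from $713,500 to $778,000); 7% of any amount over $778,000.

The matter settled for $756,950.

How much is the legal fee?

$201,929.75

First $111,500 at 36% = $40,140.00
Next $190,000 at 33% = $62,700.00
Next $194,500 at 24% = $46,680.00
Next $217,500 at 21% = $45,675.00
Remaining $43,450 at 15.5% = $6,734.75
Fee: $40,140.00 + $62,700.00 + $46,680.00 + $45,675.00 + $6,734.75 = $201,929.75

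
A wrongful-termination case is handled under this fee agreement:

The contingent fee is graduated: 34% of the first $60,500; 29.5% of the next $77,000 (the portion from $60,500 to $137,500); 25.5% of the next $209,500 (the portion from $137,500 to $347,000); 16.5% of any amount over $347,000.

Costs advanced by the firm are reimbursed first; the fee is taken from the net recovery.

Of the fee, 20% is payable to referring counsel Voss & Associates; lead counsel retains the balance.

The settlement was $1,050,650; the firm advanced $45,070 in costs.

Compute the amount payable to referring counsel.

Fee base (net of costs): $1,050,650 − $45,070 = $1,005,580
First $60,500 at 34% = $20,570.00
Next $77,000 at 29.5% = $22,715.00
Next $209,500 at 25.5% = $53,422.50
Remaining $658,580 at 16.5% = $108,665.70
Fee: $20,570.00 + $22,715.00 + $53,422.50 + $108,665.70 = $205,373.20
Referral share: 20% of $205,373.20 = $41,074.64; lead counsel retains $205,373.20 − $41,074.64 = $164,298.56.

$41,074.64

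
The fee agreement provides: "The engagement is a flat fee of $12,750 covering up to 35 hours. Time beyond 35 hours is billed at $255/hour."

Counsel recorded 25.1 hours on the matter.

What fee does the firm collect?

$12,750.00

25.1 hours is within the 35-hour scope; only the flat fee applies.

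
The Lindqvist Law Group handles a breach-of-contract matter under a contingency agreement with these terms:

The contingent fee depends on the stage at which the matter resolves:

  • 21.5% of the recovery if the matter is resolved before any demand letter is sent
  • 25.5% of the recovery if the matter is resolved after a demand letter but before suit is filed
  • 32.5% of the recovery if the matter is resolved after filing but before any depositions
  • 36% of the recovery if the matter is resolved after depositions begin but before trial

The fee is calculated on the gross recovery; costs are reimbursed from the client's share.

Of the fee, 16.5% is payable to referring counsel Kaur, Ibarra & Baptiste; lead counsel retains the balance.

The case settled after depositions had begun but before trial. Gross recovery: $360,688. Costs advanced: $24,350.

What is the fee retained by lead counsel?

$108,422.81

Fee base is the gross recovery, $360,688; costs are reimbursed separately.
The matter settled after depositions had begun but before trial, so the 36% rate applies.
$360,688 × 36% = $129,847.68
Referral share: 16.5% of $129,847.68 = $21,424.87; lead counsel retains $129,847.68 − $21,424.87 = $108,422.81.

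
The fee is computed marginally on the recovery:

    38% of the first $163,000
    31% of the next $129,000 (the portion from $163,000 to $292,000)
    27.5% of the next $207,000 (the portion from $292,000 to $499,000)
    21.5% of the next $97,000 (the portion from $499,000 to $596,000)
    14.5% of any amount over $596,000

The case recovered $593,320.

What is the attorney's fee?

First $163,000 at 38% = $61,940.00
Next $129,000 at 31% = $39,990.00
Next $207,000 at 27.5% = $56,925.00
Remaining $94,320 at 21.5% = $20,278.80
Fee: $61,940.00 + $39,990.00 + $56,925.00 + $20,278.80 = $179,133.80

$179,133.80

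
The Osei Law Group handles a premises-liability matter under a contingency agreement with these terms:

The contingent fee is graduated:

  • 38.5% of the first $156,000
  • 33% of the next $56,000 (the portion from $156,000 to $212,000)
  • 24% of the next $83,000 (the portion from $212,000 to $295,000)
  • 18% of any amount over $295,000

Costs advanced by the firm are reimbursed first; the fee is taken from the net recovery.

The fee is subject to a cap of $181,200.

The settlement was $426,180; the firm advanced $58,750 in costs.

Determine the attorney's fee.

Fee base (net of costs): $426,180 − $58,750 = $367,430
First $156,000 at 38.5% = $60,060.00
Next $56,000 at 33% = $18,480.00
Next $83,000 at 24% = $19,920.00
Remaining $72,430 at 18% = $13,037.40
Fee: $60,060.00 + $18,480.00 + $19,920.00 + $13,037.40 = $111,497.40
$111,497.40 is under the $181,200 cap.

$111,497.40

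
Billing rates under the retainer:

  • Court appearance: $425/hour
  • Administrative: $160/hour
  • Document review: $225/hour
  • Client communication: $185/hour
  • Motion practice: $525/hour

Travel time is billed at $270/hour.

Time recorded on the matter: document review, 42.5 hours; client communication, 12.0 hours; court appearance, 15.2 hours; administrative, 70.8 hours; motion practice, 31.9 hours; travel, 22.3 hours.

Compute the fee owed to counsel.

$52,339.00

Court appearance: 15.2 × $425 = $6,460.00
Administrative: 70.8 × $160 = $11,328.00
Document review: 42.5 × $225 = $9,562.50
Client communication: 12.0 × $185 = $2,220.00
Motion practice: 31.9 × $525 = $16,747.50
Subtotal: $6,460.00 + $11,328.00 + $9,562.50 + $2,220.00 + $16,747.50 = $46,318.00
Travel: 22.3 × $270 = $6,021.00
Total: $46,318.00 + $6,021.00 = $52,339.00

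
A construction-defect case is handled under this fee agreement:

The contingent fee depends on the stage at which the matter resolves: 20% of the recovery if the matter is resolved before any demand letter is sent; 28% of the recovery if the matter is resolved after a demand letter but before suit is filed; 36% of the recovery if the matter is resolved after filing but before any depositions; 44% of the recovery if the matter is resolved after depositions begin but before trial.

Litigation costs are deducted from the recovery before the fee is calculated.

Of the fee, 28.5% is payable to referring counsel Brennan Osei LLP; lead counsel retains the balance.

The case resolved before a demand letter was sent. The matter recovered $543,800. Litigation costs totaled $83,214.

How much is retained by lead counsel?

Fee base (net of costs): $543,800 − $83,214 = $460,586
The matter resolved before a demand letter was sent, so the 20% rate applies.
$460,586 × 20% = $92,117.20
Referral share: 28.5% of $92,117.20 = $26,253.40; lead counsel retains $92,117.20 − $26,253.40 = $65,863.80.

$65,863.80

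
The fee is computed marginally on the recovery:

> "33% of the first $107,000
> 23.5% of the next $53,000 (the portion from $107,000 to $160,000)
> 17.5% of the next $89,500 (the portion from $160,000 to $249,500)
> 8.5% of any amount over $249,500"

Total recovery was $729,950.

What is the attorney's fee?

$104,265.75

First $107,000 at 33% = $35,310.00
Next $53,000 at 23.5% = $12,455.00
Next $89,500 at 17.5% = $15,662.50
Remaining $480,450 at 8.5% = $40,838.25
Fee: $35,310.00 + $12,455.00 + $15,662.50 + $40,838.25 = $104,265.75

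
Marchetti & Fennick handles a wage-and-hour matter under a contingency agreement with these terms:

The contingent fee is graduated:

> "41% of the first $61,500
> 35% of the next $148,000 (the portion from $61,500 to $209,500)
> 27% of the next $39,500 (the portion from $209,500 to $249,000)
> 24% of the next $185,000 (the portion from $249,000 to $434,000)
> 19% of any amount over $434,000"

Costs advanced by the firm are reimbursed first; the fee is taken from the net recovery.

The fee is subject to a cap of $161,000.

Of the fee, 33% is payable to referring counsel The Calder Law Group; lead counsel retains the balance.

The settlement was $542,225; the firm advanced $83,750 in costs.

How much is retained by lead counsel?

Fee base (net of costs): $542,225 − $83,750 = $458,475
First $61,500 at 41% = $25,215.00
Next $148,000 at 35% = $51,800.00
Next $39,500 at 27% = $10,665.00
Next $185,000 at 24% = $44,400.00
Remaining $24,475 at 19% = $4,650.25
Fee: $25,215.00 + $51,800.00 + $10,665.00 + $44,400.00 + $4,650.25 = $136,730.25
$136,730.25 is under the $161,000 cap.
Referral share: 33% of $136,730.25 = $45,120.98; lead counsel retains $136,730.25 − $45,120.98 = $91,609.27.

$91,609.27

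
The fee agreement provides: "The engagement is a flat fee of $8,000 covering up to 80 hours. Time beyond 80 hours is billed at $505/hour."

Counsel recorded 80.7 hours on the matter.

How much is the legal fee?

$8,353.50

Flat fee: $8,000.00
Excess hours: 80.7 − 80 = 0.7
Overrun: 0.7 × $505 = $353.50
Total: $8,000.00 + $353.50 = $8,353.50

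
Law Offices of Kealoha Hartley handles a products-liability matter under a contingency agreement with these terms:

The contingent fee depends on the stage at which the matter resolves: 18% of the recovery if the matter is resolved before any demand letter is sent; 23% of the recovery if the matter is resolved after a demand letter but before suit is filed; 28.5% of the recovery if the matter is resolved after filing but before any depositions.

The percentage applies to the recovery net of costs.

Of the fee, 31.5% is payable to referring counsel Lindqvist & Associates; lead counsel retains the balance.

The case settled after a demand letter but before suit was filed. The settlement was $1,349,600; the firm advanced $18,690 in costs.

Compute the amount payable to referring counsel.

$96,424.43

Fee base (net of costs): $1,349,600 − $18,690 = $1,330,910
The matter settled after a demand letter but before suit was filed, so the 23% rate applies.
$1,330,910 × 23% = $306,109.30
Referral share: 31.5% of $306,109.30 = $96,424.43; lead counsel retains $306,109.30 − $96,424.43 = $209,684.87.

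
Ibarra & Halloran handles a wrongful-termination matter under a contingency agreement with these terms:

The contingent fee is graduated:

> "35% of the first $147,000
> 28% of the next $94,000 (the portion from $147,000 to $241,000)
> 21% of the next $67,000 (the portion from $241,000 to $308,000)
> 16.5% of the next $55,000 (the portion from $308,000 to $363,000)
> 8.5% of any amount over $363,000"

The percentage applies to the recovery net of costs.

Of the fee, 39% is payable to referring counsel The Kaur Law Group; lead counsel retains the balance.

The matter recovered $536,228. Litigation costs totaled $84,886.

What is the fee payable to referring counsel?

$42,285.39

Fee base (net of costs): $536,228 − $84,886 = $451,342
First $147,000 at 35% = $51,450.00
Next $94,000 at 28% = $26,320.00
Next $67,000 at 21% = $14,070.00
Next $55,000 at 16.5% = $9,075.00
Remaining $88,342 at 8.5% = $7,509.07
Fee: $51,450.00 + $26,320.00 + $14,070.00 + $9,075.00 + $7,509.07 = $108,424.07
Referral share: 39% of $108,424.07 = $42,285.39; lead counsel retains $108,424.07 − $42,285.39 = $66,138.68.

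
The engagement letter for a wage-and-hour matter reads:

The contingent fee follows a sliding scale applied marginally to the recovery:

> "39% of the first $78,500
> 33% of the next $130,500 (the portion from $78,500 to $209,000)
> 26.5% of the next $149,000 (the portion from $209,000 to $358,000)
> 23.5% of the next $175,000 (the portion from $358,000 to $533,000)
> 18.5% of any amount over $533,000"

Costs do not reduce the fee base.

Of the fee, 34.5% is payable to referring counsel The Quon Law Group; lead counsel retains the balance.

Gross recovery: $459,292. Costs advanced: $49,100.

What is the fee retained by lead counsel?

$89,714.45

Fee base is the gross recovery, $459,292; costs are reimbursed separately.
First $78,500 at 39% = $30,615.00
Next $130,500 at 33% = $43,065.00
Next $149,000 at 26.5% = $39,485.00
Remaining $101,292 at 23.5% = $23,803.62
Fee: $30,615.00 + $43,065.00 + $39,485.00 + $23,803.62 = $136,968.62
Referral share: 34.5% of $136,968.62 = $47,254.17; lead counsel retains $136,968.62 − $47,254.17 = $89,714.45.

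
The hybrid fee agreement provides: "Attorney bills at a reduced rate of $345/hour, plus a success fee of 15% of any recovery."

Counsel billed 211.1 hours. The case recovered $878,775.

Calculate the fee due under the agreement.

Hourly: 211.1 × $345 = $72,829.50
Success fee: 15% of $878,775 = $131,816.25
Total: $72,829.50 + $131,816.25 = $204,645.75

$204,645.75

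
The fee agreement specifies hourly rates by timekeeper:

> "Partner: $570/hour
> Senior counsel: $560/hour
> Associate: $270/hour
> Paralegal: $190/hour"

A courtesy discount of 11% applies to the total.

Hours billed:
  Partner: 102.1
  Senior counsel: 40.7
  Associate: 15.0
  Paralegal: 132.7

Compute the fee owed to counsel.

Partner: 102.1 × $570 = $58,197.00
Senior counsel: 40.7 × $560 = $22,792.00
Associate: 15.0 × $270 = $4,050.00
Paralegal: 132.7 × $190 = $25,213.00
Subtotal: $110,252.00
Less 11% discount: −$12,127.72
Total: $110,252.00 − $12,127.72 = $98,124.28

$98,124.28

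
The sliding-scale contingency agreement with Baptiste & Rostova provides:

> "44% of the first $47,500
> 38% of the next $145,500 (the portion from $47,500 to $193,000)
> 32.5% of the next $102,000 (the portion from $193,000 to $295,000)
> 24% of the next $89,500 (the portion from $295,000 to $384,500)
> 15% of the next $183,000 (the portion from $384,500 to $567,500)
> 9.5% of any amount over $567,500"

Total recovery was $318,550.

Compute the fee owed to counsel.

First $47,500 at 44% = $20,900.00
Next $145,500 at 38% = $55,290.00
Next $102,000 at 32.5% = $33,150.00
Remaining $23,550 at 24% = $5,652.00
Fee: $20,900.00 + $55,290.00 + $33,150.00 + $5,652.00 = $114,992.00

$114,992.00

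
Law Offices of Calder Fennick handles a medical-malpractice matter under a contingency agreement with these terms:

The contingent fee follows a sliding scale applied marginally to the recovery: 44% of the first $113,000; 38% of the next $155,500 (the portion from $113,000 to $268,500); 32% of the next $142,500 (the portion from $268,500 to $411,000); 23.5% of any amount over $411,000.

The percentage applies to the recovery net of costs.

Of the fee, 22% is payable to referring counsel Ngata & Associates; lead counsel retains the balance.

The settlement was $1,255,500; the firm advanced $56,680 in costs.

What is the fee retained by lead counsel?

$264,847.21

Fee base (net of costs): $1,255,500 − $56,680 = $1,198,820
First $113,000 at 44% = $49,720.00
Next $155,500 at 38% = $59,090.00
Next $142,500 at 32% = $45,600.00
Remaining $787,820 at 23.5% = $185,137.70
Fee: $49,720.00 + $59,090.00 + $45,600.00 + $185,137.70 = $339,547.70
Referral share: 22% of $339,547.70 = $74,700.49; lead counsel retains $339,547.70 − $74,700.49 = $264,847.21.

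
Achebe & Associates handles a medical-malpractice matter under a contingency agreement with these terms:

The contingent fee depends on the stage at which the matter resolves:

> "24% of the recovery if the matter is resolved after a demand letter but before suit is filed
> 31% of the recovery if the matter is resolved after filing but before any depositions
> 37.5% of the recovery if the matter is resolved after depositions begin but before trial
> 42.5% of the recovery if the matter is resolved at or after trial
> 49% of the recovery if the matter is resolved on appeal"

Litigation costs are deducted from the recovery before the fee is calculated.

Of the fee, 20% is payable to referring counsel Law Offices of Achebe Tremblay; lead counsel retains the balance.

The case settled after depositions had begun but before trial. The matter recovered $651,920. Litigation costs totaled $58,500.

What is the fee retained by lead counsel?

$178,026.00

Fee base (net of costs): $651,920 − $58,500 = $593,420
The matter settled after depositions had begun but before trial, so the 37.5% rate applies.
$593,420 × 37.5% = $222,532.50
Referral share: 20% of $222,532.50 = $44,506.50; lead counsel retains $222,532.50 − $44,506.50 = $178,026.00.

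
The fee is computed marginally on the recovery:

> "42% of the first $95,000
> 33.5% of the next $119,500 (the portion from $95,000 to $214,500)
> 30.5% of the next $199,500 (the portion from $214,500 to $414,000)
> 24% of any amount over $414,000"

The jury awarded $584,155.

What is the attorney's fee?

$181,617.20

First $95,000 at 42% = $39,900.00
Next $119,500 at 33.5% = $40,032.50
Next $199,500 at 30.5% = $60,847.50
Remaining $170,155 at 24% = $40,837.20
Fee: $39,900.00 + $40,032.50 + $60,847.50 + $40,837.20 = $181,617.20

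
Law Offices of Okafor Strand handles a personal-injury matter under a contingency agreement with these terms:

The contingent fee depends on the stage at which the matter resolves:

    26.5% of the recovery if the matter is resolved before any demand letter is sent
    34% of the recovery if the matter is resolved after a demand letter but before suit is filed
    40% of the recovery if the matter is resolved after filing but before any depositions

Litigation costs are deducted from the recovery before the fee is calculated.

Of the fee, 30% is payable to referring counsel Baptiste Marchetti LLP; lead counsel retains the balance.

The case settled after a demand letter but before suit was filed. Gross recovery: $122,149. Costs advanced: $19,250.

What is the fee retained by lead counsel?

$24,489.96

Fee base (net of costs): $122,149 − $19,250 = $102,899
The matter settled after a demand letter but before suit was filed, so the 34% rate applies.
$102,899 × 34% = $34,985.66
Referral share: 30% of $34,985.66 = $10,495.70; lead counsel retains $34,985.66 − $10,495.70 = $24,489.96.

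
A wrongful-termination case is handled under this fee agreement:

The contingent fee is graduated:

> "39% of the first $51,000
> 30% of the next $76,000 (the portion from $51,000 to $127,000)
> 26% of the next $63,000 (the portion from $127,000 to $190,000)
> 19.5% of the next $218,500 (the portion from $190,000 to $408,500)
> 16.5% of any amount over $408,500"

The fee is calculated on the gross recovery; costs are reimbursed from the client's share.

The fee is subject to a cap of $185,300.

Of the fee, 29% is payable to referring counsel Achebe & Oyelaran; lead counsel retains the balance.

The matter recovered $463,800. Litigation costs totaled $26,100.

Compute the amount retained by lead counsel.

$78,669.42

Fee base is the gross recovery, $463,800; costs are reimbursed separately.
First $51,000 at 39% = $19,890.00
Next $76,000 at 30% = $22,800.00
Next $63,000 at 26% = $16,380.00
Next $218,500 at 19.5% = $42,607.50
Remaining $55,300 at 16.5% = $9,124.50
Fee: $19,890.00 + $22,800.00 + $16,380.00 + $42,607.50 + $9,124.50 = $110,802.00
$110,802.00 is under the $185,300 cap.
Referral share: 29% of $110,802.00 = $32,132.58; lead counsel retains $110,802.00 − $32,132.58 = $78,669.42.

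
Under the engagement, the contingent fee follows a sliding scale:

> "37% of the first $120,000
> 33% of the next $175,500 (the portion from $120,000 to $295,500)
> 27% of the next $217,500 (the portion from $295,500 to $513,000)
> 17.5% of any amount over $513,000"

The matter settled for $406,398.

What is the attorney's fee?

$132,257.46

First $120,000 at 37% = $44,400.00
Next $175,500 at 33% = $57,915.00
Remaining $110,898 at 27% = $29,942.46
Fee: $44,400.00 + $57,915.00 + $29,942.46 = $132,257.46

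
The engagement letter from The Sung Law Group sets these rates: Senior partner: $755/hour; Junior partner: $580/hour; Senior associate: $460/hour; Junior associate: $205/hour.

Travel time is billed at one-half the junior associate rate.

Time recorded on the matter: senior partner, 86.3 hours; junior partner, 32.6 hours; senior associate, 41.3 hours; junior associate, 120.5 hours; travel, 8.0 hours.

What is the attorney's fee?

Senior partner: 86.3 × $755 = $65,156.50
Junior partner: 32.6 × $580 = $18,908.00
Senior associate: 41.3 × $460 = $18,998.00
Junior associate: 120.5 × $205 = $24,702.50
Subtotal: $65,156.50 + $18,908.00 + $18,998.00 + $24,702.50 = $127,765.00
Travel: 8.0 × ($205 ÷ 2) = 8.0 × $102.50 = $820.00
Total: $127,765.00 + $820.00 = $128,585.00

$128,585.00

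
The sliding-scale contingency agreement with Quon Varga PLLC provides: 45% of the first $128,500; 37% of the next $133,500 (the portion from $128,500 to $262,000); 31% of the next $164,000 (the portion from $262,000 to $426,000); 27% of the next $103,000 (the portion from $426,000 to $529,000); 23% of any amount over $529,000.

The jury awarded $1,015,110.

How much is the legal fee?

$297,675.30

First $128,500 at 45% = $57,825.00
Next $133,500 at 37% = $49,395.00
Next $164,000 at 31% = $50,840.00
Next $103,000 at 27% = $27,810.00
Remaining $486,110 at 23% = $111,805.30
Fee: $57,825.00 + $49,395.00 + $50,840.00 + $27,810.00 + $111,805.30 = $297,675.30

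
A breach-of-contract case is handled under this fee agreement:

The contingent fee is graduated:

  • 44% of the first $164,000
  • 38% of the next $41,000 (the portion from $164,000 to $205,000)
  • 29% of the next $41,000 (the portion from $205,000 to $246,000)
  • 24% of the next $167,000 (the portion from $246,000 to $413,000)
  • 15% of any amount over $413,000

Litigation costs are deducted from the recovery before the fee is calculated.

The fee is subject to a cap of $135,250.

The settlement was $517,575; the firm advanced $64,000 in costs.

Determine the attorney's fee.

Fee base (net of costs): $517,575 − $64,000 = $453,575
First $164,000 at 44% = $72,160.00
Next $41,000 at 38% = $15,580.00
Next $41,000 at 29% = $11,890.00
Next $167,000 at 24% = $40,080.00
Remaining $40,575 at 15% = $6,086.25
Fee: $72,160.00 + $15,580.00 + $11,890.00 + $40,080.00 + $6,086.25 = $145,796.25
$145,796.25 exceeds the $135,250 cap, so the fee is capped at $135,250.00.

$135,250.00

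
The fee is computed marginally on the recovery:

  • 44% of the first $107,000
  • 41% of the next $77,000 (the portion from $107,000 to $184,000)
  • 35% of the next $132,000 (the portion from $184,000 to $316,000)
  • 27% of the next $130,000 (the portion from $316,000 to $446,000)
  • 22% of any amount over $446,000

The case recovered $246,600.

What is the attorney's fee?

$100,560.00

First $107,000 at 44% = $47,080.00
Next $77,000 at 41% = $31,570.00
Remaining $62,600 at 35% = $21,910.00
Fee: $47,080.00 + $31,570.00 + $21,910.00 = $100,560.00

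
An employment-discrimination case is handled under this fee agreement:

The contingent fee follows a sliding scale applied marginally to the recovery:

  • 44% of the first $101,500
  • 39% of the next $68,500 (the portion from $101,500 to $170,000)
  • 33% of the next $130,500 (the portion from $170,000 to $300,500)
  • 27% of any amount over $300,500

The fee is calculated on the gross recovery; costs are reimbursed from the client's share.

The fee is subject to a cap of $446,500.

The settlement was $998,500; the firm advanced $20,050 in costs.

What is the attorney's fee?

$302,900.00

Fee base is the gross recovery, $998,500; costs are reimbursed separately.
First $101,500 at 44% = $44,660.00
Next $68,500 at 39% = $26,715.00
Next $130,500 at 33% = $43,065.00
Remaining $698,000 at 27% = $188,460.00
Fee: $44,660.00 + $26,715.00 + $43,065.00 + $188,460.00 = $302,900.00
$302,900.00 is under the $446,500 cap.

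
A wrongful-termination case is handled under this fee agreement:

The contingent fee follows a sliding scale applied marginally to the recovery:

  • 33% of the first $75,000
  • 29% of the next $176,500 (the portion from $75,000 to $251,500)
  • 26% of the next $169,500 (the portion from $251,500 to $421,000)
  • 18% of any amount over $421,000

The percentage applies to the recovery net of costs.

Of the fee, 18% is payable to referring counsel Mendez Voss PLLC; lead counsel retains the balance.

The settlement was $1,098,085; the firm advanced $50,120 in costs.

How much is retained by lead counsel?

Fee base (net of costs): $1,098,085 − $50,120 = $1,047,965
First $75,000 at 33% = $24,750.00
Next $176,500 at 29% = $51,185.00
Next $169,500 at 26% = $44,070.00
Remaining $626,965 at 18% = $112,853.70
Fee: $24,750.00 + $51,185.00 + $44,070.00 + $112,853.70 = $232,858.70
Referral share: 18% of $232,858.70 = $41,914.57; lead counsel retains $232,858.70 − $41,914.57 = $190,944.13.

$190,944.13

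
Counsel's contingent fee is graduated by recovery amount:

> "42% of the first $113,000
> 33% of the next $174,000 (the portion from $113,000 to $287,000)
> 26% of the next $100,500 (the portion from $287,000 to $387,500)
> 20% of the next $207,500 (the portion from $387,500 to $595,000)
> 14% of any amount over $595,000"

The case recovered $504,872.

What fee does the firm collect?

First $113,000 at 42% = $47,460.00
Next $174,000 at 33% = $57,420.00
Next $100,500 at 26% = $26,130.00
Remaining $117,372 at 20% = $23,474.40
Fee: $47,460.00 + $57,420.00 + $26,130.00 + $23,474.40 = $154,484.40

$154,484.40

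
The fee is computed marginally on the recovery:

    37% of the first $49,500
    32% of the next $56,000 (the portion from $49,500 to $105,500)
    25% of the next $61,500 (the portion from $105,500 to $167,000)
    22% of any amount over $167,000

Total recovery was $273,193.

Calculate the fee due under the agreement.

$74,972.46

First $49,500 at 37% = $18,315.00
Next $56,000 at 32% = $17,920.00
Next $61,500 at 25% = $15,375.00
Remaining $106,193 at 22% = $23,362.46
Fee: $18,315.00 + $17,920.00 + $15,375.00 + $23,362.46 = $74,972.46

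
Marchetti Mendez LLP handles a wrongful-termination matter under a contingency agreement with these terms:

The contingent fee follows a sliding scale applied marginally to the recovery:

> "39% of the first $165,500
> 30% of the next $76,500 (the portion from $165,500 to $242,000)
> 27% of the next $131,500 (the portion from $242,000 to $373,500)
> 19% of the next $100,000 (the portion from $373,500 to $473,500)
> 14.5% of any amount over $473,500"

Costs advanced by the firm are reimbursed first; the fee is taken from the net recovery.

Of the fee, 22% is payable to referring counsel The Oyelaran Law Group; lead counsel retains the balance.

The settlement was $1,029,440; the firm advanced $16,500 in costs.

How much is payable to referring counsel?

Fee base (net of costs): $1,029,440 − $16,500 = $1,012,940
First $165,500 at 39% = $64,545.00
Next $76,500 at 30% = $22,950.00
Next $131,500 at 27% = $35,505.00
Next $100,000 at 19% = $19,000.00
Remaining $539,440 at 14.5% = $78,218.80
Fee: $64,545.00 + $22,950.00 + $35,505.00 + $19,000.00 + $78,218.80 = $220,218.80
Referral share: 22% of $220,218.80 = $48,448.14; lead counsel retains $220,218.80 − $48,448.14 = $171,770.66.

$48,448.14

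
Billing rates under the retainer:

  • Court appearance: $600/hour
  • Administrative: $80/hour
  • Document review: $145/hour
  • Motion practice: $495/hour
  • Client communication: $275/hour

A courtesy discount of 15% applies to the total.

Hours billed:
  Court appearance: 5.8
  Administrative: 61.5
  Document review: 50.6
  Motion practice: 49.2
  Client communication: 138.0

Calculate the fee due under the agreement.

$66,334.85

Court appearance: 5.8 × $600 = $3,480.00
Administrative: 61.5 × $80 = $4,920.00
Document review: 50.6 × $145 = $7,337.00
Motion practice: 49.2 × $495 = $24,354.00
Client communication: 138.0 × $275 = $37,950.00
Subtotal: $78,041.00
Less 15% discount: −$11,706.15
Total: $78,041.00 − $11,706.15 = $66,334.85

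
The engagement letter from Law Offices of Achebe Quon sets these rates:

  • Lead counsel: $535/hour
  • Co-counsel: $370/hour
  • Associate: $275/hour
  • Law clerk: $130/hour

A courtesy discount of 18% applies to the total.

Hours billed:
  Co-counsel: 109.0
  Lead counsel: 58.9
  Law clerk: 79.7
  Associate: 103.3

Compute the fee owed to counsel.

$90,700.20

Lead counsel: 58.9 × $535 = $31,511.50
Co-counsel: 109.0 × $370 = $40,330.00
Associate: 103.3 × $275 = $28,407.50
Law clerk: 79.7 × $130 = $10,361.00
Subtotal: $110,610.00
Less 18% discount: −$19,909.80
Total: $110,610.00 − $19,909.80 = $90,700.20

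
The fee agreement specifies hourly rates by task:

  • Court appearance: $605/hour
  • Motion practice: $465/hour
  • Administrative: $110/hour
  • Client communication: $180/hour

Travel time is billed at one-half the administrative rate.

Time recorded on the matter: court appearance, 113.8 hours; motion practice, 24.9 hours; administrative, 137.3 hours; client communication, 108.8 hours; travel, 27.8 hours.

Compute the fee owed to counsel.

$116,643.50

Court appearance: 113.8 × $605 = $68,849.00
Motion practice: 24.9 × $465 = $11,578.50
Administrative: 137.3 × $110 = $15,103.00
Client communication: 108.8 × $180 = $19,584.00
Subtotal: $68,849.00 + $11,578.50 + $15,103.00 + $19,584.00 = $115,114.50
Travel: 27.8 × ($110 ÷ 2) = 27.8 × $55.00 = $1,529.00
Total: $115,114.50 + $1,529.00 = $116,643.50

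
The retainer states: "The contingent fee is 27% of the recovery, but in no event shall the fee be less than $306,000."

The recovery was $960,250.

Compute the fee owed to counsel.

$306,000.00

27% of $960,250 = $259,267.50
That is below the $306,000 minimum, so the minimum applies.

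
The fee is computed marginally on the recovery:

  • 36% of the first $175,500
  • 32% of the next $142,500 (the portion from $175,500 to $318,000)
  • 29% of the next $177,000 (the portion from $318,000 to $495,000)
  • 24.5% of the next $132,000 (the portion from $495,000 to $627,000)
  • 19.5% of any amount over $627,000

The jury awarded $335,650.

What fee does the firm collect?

First $175,500 at 36% = $63,180.00
Next $142,500 at 32% = $45,600.00
Remaining $17,650 at 29% = $5,118.50
Fee: $63,180.00 + $45,600.00 + $5,118.50 = $113,898.50

$113,898.50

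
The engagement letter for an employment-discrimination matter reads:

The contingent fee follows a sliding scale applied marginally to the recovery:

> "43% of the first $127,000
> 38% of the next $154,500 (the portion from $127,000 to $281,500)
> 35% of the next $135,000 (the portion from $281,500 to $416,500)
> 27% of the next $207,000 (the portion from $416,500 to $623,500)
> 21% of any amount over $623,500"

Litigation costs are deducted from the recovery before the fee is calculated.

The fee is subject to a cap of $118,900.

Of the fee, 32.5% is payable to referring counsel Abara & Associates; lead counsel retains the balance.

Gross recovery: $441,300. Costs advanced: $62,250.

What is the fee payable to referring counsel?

$38,642.50

Fee base (net of costs): $441,300 − $62,250 = $379,050
First $127,000 at 43% = $54,610.00
Next $154,500 at 38% = $58,710.00
Remaining $97,550 at 35% = $34,142.50
Fee: $54,610.00 + $58,710.00 + $34,142.50 = $147,462.50
$147,462.50 exceeds the $118,900 cap, so the fee is capped at $118,900.00.
Referral share: 32.5% of $118,900.00 = $38,642.50; lead counsel retains $118,900.00 − $38,642.50 = $80,257.50.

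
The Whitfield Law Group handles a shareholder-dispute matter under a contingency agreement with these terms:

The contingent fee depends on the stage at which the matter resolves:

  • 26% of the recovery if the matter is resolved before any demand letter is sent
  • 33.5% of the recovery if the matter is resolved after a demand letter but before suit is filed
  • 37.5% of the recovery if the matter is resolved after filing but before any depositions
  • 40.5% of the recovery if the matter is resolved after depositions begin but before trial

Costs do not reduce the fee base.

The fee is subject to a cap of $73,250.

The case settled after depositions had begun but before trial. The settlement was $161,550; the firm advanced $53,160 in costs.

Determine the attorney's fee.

Fee base is the gross recovery, $161,550; costs are reimbursed separately.
The matter settled after depositions had begun but before trial, so the 40.5% rate applies.
$161,550 × 40.5% = $65,427.75
$65,427.75 is under the $73,250 cap.

$65,427.75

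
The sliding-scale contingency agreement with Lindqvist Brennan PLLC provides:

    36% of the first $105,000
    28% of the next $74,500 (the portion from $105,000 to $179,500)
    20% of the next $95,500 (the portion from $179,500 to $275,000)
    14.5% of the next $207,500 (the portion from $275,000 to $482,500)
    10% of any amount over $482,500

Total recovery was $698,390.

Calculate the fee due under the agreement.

First $105,000 at 36% = $37,800.00
Next $74,500 at 28% = $20,860.00
Next $95,500 at 20% = $19,100.00
Next $207,500 at 14.5% = $30,087.50
Remaining $215,890 at 10% = $21,589.00
Fee: $37,800.00 + $20,860.00 + $19,100.00 + $30,087.50 + $21,589.00 = $129,436.50

$129,436.50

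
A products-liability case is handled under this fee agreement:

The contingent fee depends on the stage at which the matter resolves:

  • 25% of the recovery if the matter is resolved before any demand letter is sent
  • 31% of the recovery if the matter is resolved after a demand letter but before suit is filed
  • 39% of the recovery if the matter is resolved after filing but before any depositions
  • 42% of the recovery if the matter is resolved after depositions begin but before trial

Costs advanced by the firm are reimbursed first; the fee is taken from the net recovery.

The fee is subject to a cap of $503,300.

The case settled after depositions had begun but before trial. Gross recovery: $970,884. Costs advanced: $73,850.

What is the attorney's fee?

$376,754.28

Fee base (net of costs): $970,884 − $73,850 = $897,034
The matter settled after depositions had begun but before trial, so the 42% rate applies.
$897,034 × 42% = $376,754.28
$376,754.28 is under the $503,300 cap.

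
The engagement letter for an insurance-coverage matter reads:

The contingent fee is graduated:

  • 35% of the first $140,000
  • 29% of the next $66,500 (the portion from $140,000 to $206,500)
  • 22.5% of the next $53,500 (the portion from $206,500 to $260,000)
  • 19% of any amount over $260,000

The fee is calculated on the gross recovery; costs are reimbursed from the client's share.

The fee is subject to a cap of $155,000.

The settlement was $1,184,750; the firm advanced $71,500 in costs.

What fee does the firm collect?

Fee base is the gross recovery, $1,184,750; costs are reimbursed separately.
First $140,000 at 35% = $49,000.00
Next $66,500 at 29% = $19,285.00
Next $53,500 at 22.5% = $12,037.50
Remaining $924,750 at 19% = $175,702.50
Fee: $49,000.00 + $19,285.00 + $12,037.50 + $175,702.50 = $256,025.00
$256,025.00 exceeds the $155,000 cap, so the fee is capped at $155,000.00.

$155,000.00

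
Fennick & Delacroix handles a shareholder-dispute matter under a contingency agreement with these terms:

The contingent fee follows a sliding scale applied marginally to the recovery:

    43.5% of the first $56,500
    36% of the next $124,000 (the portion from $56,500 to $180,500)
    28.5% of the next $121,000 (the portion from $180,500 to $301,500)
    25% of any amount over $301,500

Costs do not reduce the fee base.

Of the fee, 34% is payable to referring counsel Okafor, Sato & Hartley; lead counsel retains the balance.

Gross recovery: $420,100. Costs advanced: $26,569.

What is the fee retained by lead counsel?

Fee base is the gross recovery, $420,100; costs are reimbursed separately.
First $56,500 at 43.5% = $24,577.50
Next $124,000 at 36% = $44,640.00
Next $121,000 at 28.5% = $34,485.00
Remaining $118,600 at 25% = $29,650.00
Fee: $24,577.50 + $44,640.00 + $34,485.00 + $29,650.00 = $133,352.50
Referral share: 34% of $133,352.50 = $45,339.85; lead counsel retains $133,352.50 − $45,339.85 = $88,012.65.

$88,012.65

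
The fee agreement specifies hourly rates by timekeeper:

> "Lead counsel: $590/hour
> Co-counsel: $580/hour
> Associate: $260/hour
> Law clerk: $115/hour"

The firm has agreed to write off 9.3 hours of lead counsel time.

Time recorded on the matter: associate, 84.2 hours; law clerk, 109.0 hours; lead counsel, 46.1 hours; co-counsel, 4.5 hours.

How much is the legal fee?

$58,749.00

Lead counsel: 46.1 × $590 = $27,199.00
Co-counsel: 4.5 × $580 = $2,610.00
Associate: 84.2 × $260 = $21,892.00
Law clerk: 109.0 × $115 = $12,535.00
Subtotal: $64,236.00
Write-off: 9.3 × $590 = $5,487.00
Total: $64,236.00 − $5,487.00 = $58,749.00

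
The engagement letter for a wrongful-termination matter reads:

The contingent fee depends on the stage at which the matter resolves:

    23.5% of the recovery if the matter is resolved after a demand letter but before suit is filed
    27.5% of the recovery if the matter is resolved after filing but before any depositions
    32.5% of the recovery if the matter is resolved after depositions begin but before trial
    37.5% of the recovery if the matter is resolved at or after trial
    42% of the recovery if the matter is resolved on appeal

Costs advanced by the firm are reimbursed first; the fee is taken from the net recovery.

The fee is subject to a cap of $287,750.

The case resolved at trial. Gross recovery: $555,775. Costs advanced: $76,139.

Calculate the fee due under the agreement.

Fee base (net of costs): $555,775 − $76,139 = $479,636
The matter resolved at trial, so the 37.5% rate applies.
$479,636 × 37.5% = $179,863.50
$179,863.50 is under the $287,750 cap.

$179,863.50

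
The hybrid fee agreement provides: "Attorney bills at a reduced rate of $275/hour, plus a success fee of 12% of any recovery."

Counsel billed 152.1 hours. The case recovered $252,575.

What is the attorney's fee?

Hourly: 152.1 × $275 = $41,827.50
Success fee: 12% of $252,575 = $30,309.00
Total: $41,827.50 + $30,309.00 = $72,136.50

$72,136.50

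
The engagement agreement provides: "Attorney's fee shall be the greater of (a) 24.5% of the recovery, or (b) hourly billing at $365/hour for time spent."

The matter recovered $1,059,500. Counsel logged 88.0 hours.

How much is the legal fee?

(a) 24.5% of $1,059,500 = $259,577.50
(b) 88.0 × $365 = $32,120.00
The greater is (a): $259,577.50.

$259,577.50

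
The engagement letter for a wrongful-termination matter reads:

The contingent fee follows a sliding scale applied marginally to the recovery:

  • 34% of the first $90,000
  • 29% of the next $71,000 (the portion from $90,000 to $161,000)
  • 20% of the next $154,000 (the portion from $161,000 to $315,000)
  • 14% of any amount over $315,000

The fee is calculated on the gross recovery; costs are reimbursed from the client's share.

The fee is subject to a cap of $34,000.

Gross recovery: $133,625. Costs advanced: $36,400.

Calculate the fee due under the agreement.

Fee base is the gross recovery, $133,625; costs are reimbursed separately.
First $90,000 at 34% = $30,600.00
Remaining $43,625 at 29% = $12,651.25
Fee: $30,600.00 + $12,651.25 = $43,251.25
$43,251.25 exceeds the $34,000 cap, so the fee is capped at $34,000.00.

$34,000.00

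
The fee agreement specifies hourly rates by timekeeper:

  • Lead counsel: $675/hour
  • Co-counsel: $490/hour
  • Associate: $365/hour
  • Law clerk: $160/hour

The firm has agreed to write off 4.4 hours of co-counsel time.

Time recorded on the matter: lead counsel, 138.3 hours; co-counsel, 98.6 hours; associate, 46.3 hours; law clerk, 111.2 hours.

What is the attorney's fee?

Lead counsel: 138.3 × $675 = $93,352.50
Co-counsel: 98.6 × $490 = $48,314.00
Associate: 46.3 × $365 = $16,899.50
Law clerk: 111.2 × $160 = $17,792.00
Subtotal: $176,358.00
Write-off: 4.4 × $490 = $2,156.00
Total: $176,358.00 − $2,156.00 = $174,202.00

$174,202.00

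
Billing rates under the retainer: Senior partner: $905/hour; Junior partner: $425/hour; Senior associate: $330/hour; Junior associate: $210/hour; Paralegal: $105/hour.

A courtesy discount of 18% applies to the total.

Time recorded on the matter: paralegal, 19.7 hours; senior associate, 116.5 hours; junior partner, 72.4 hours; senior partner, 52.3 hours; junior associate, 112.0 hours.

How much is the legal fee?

$116,550.70

Senior partner: 52.3 × $905 = $47,331.50
Junior partner: 72.4 × $425 = $30,770.00
Senior associate: 116.5 × $330 = $38,445.00
Junior associate: 112.0 × $210 = $23,520.00
Paralegal: 19.7 × $105 = $2,068.50
Subtotal: $142,135.00
Less 18% discount: −$25,584.30
Total: $142,135.00 − $25,584.30 = $116,550.70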